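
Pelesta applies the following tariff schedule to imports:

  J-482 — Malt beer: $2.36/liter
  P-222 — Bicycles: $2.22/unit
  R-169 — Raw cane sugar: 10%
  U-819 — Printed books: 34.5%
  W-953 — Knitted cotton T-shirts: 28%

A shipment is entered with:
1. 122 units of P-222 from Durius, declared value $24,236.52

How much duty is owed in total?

$270.84

Line 1 (P-222, Durius, 122 units, $24,236.52):
Base rate for P-222 is $2.22/unit.
Duty = 122 × $2.22 = $270.84.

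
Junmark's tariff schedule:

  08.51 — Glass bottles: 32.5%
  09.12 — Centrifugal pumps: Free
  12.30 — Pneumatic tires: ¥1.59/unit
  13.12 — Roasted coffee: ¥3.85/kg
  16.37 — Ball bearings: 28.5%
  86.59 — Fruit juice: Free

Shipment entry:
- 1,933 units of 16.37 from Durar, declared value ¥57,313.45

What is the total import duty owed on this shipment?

¥16,334.33

Line 1 (16.37, Durar, 1,933 units, ¥57,313.45):
Base rate for 16.37 is 28.5%.
Duty = ¥57,313.45 × 28.5% = ¥16,334.33.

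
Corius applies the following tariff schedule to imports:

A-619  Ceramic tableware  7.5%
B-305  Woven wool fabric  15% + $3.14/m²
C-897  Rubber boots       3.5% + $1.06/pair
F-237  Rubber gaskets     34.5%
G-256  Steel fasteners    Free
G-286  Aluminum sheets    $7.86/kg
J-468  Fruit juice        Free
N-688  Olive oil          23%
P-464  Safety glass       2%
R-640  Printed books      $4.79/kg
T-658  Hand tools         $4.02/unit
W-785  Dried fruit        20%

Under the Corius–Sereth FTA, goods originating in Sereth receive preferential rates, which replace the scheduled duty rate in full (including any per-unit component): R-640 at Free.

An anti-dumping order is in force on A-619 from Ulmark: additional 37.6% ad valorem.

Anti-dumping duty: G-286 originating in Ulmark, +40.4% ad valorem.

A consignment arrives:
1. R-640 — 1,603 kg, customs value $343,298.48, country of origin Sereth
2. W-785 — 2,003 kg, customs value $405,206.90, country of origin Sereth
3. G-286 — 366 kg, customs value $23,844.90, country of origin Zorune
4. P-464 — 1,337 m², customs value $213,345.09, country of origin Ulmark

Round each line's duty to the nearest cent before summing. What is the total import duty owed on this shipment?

Line 1 (R-640, Sereth, 1,603 kg, $343,298.48):
Base rate for R-640 is $4.79/kg.
Origin Sereth qualifies under the Corius–Sereth agreement and R-640 is covered: preferential rate Free applies instead.
Duty = $343,298.48 × 0% = $0.00.
Line 2 (W-785, Sereth, 2,003 kg, $405,206.90):
Base rate for W-785 is 20%.
Origin Sereth is the FTA partner but W-785 is not on the preference list; base rate stands.
Duty = $405,206.90 × 20% = $81,041.38.
Line 3 (G-286, Zorune, 366 kg, $23,844.90):
Base rate for G-286 is $7.86/kg.
The additional-duty order on G-286 targets Ulmark, not Zorune; it does not apply.
Duty = 366 × $7.86 = $2,876.76.
Line 4 (P-464, Ulmark, 1,337 m², $213,345.09):
Base rate for P-464 is 2%.
Duty = $213,345.09 × 2% = $4,266.90.
Total = $0.00 + $81,041.38 + $2,876.76 + $4,266.90 = $88,185.04.

$88,185.04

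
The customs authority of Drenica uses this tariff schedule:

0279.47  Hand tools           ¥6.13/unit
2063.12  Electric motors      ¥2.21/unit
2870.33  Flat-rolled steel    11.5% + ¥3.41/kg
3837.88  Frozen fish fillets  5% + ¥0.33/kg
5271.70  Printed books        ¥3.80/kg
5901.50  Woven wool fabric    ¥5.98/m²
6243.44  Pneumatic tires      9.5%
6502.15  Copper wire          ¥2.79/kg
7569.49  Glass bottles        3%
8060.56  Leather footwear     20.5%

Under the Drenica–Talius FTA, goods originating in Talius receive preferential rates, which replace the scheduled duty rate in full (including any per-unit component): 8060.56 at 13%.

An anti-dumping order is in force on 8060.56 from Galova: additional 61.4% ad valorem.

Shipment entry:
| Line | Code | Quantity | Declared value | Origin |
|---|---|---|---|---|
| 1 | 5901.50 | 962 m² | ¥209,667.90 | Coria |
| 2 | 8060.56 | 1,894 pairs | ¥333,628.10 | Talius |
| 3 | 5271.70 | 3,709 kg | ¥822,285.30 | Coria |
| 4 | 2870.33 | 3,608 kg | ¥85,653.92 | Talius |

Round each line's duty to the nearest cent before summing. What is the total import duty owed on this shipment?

Line 1 (5901.50, Coria, 962 m², ¥209,667.90):
Base rate for 5901.50 is ¥5.98/m².
Duty = 962 × ¥5.98 = ¥5,752.76.
Line 2 (8060.56, Talius, 1,894 pairs, ¥333,628.10):
Base rate for 8060.56 is 20.5%.
Origin Talius qualifies under the Drenica–Talius agreement and 8060.56 is covered: preferential rate 13% applies instead.
The additional-duty order on 8060.56 targets Galova, not Talius; it does not apply.
Duty = ¥333,628.10 × 13% = ¥43,371.65.
Line 3 (5271.70, Coria, 3,709 kg, ¥822,285.30):
Base rate for 5271.70 is ¥3.80/kg.
Duty = 3,709 × ¥3.80 = ¥14,094.20.
Line 4 (2870.33, Talius, 3,608 kg, ¥85,653.92):
Base rate for 2870.33 is 11.5% + ¥3.41/kg.
Origin Talius is the FTA partner but 2870.33 is not on the preference list; base rate stands.
Duty = ¥85,653.92 × 11.5% + 3,608 × ¥3.41 = ¥22,153.48.
Total = ¥5,752.76 + ¥43,371.65 + ¥14,094.20 + ¥22,153.48 = ¥85,372.09.

¥85,372.09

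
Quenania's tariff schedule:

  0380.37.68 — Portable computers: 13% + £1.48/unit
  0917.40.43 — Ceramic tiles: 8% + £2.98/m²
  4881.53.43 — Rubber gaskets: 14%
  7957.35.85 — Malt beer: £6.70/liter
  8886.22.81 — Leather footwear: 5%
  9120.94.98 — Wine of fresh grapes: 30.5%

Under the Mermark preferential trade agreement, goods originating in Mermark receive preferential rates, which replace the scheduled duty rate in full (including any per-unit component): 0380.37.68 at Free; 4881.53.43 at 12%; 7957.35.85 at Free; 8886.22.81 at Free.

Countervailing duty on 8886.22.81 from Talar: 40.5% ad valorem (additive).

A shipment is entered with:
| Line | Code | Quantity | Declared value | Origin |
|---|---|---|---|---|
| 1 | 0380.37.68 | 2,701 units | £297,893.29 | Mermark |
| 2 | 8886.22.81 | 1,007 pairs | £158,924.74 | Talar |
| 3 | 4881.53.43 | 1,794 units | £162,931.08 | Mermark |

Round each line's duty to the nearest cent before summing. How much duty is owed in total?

Line 1 (0380.37.68, Mermark, 2,701 units, £297,893.29):
Base rate for 0380.37.68 is 13% + £1.48/unit.
Origin Mermark qualifies under the Quenania–Mermark agreement and 0380.37.68 is covered: preferential rate Free applies instead.
Duty = £297,893.29 × 0% = £0.00.
Line 2 (8886.22.81, Talar, 1,007 pairs, £158,924.74):
Base rate for 8886.22.81 is 5%.
8886.22.81 has an FTA preferential rate, but origin Talar is not Mermark; base rate stands.
Additional duty on 8886.22.81 from Talar: +40.5%. Applied ad valorem rate: 5% + 40.5% = 45.5%.
Duty = £158,924.74 × 45.5% = £72,310.76.
Line 3 (4881.53.43, Mermark, 1,794 units, £162,931.08):
Base rate for 4881.53.43 is 14%.
Origin Mermark qualifies under the Quenania–Mermark agreement and 4881.53.43 is covered: preferential rate 12% applies instead.
Duty = £162,931.08 × 12% = £19,551.73.
Total = £0.00 + £72,310.76 + £19,551.73 = £91,862.49.

£91,862.49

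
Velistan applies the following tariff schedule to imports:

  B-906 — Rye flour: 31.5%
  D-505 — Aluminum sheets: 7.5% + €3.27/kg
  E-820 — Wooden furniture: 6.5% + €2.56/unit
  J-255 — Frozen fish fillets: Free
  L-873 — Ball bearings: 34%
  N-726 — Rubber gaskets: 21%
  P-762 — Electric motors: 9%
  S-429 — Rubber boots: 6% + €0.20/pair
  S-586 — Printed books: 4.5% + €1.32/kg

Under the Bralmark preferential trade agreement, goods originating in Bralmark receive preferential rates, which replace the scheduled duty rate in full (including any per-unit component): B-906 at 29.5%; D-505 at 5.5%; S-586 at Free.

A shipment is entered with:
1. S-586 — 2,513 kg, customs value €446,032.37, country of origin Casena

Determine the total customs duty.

Line 1 (S-586, Casena, 2,513 kg, €446,032.37):
Base rate for S-586 is 4.5% + €1.32/kg.
S-586 has an FTA preferential rate, but origin Casena is not Bralmark; base rate stands.
Duty = €446,032.37 × 4.5% + 2,513 × €1.32 = €23,388.62.

€23,388.62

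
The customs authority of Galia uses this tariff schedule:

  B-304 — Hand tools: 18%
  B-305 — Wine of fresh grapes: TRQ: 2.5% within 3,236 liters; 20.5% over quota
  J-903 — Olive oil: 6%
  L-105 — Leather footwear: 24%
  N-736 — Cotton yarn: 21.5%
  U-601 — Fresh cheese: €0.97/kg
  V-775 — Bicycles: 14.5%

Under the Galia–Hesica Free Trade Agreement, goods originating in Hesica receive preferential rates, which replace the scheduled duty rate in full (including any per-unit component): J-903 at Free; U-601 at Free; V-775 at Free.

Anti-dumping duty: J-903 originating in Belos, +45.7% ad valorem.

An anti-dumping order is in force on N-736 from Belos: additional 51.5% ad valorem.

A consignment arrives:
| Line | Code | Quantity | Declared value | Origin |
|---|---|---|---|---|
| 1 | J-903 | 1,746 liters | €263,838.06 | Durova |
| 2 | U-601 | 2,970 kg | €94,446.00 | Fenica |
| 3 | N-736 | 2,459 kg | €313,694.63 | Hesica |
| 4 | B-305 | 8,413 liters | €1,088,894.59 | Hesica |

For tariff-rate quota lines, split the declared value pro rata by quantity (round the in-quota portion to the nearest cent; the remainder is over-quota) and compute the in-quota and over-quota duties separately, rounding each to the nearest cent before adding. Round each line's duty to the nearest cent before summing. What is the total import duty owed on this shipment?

€233,988.54

Line 1 (J-903, Durova, 1,746 liters, €263,838.06):
Base rate for J-903 is 6%.
J-903 has an FTA preferential rate, but origin Durova is not Hesica; base rate stands.
The additional-duty order on J-903 targets Belos, not Durova; it does not apply.
Duty = €263,838.06 × 6% = €15,830.28.
Line 2 (U-601, Fenica, 2,970 kg, €94,446.00):
Base rate for U-601 is €0.97/kg.
U-601 has an FTA preferential rate, but origin Fenica is not Hesica; base rate stands.
Duty = 2,970 × €0.97 = €2,880.90.
Line 3 (N-736, Hesica, 2,459 kg, €313,694.63):
Base rate for N-736 is 21.5%.
Origin Hesica is the FTA partner but N-736 is not on the preference list; base rate stands.
The additional-duty order on N-736 targets Belos, not Hesica; it does not apply.
Duty = €313,694.63 × 21.5% = €67,444.35.
Line 4 (B-305, Hesica, 8,413 liters, €1,088,894.59):
Code B-305 is under a tariff-rate quota (threshold 3,236 liters). In-quota: 3,236 liters at 2.5%; over-quota: 5,177 liters at 20.5%.
Pro-rata value split: in-quota = €1,088,894.59 × 3,236/8,413 = €418,835.48; over-quota = €1,088,894.59 − €418,835.48 = €670,059.11.
In-quota duty = €418,835.48 × 2.5% = €10,470.89. Over-quota duty = €670,059.11 × 20.5% = €137,362.12.
Line duty = €10,470.89 + €137,362.12 = €147,833.01.
Total = €15,830.28 + €2,880.90 + €67,444.35 + €147,833.01 = €233,988.54.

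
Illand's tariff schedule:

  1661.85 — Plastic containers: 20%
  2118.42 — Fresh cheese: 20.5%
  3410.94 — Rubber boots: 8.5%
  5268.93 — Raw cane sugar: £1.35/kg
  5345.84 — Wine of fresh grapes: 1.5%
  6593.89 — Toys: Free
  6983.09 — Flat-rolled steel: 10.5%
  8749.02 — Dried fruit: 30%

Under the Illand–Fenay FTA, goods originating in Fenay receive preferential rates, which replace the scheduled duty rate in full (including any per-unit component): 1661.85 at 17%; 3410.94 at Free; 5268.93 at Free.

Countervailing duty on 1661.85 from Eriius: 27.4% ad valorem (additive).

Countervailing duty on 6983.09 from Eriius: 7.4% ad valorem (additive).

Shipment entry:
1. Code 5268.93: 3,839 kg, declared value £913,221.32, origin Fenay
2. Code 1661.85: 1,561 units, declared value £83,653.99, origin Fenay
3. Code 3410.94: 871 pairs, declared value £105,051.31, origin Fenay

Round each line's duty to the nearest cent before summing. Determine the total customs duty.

Line 1 (5268.93, Fenay, 3,839 kg, £913,221.32):
Base rate for 5268.93 is £1.35/kg.
Origin Fenay qualifies under the Illand–Fenay agreement and 5268.93 is covered: preferential rate Free applies instead.
Duty = £913,221.32 × 0% = £0.00.
Line 2 (1661.85, Fenay, 1,561 units, £83,653.99):
Base rate for 1661.85 is 20%.
Origin Fenay qualifies under the Illand–Fenay agreement and 1661.85 is covered: preferential rate 17% applies instead.
The additional-duty order on 1661.85 targets Eriius, not Fenay; it does not apply.
Duty = £83,653.99 × 17% = £14,221.18.
Line 3 (3410.94, Fenay, 871 pairs, £105,051.31):
Base rate for 3410.94 is 8.5%.
Origin Fenay qualifies under the Illand–Fenay agreement and 3410.94 is covered: preferential rate Free applies instead.
Duty = £105,051.31 × 0% = £0.00.
Total = £0.00 + £14,221.18 + £0.00 = £14,221.18.

£14,221.18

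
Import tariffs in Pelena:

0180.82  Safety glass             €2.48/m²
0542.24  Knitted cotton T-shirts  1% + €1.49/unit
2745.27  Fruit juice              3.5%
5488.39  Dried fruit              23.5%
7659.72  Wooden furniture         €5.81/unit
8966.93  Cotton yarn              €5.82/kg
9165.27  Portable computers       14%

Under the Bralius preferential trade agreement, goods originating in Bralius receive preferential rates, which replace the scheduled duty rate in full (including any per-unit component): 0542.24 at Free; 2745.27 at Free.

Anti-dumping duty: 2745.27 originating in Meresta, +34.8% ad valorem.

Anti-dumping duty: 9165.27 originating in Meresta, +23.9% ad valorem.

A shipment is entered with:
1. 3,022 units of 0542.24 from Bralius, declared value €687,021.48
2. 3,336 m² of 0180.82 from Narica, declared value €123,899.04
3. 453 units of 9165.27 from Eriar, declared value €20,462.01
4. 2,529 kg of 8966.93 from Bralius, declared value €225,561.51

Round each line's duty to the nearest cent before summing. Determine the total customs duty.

€25,856.74

Line 1 (0542.24, Bralius, 3,022 units, €687,021.48):
Base rate for 0542.24 is 1% + €1.49/unit.
Origin Bralius qualifies under the Pelena–Bralius agreement and 0542.24 is covered: preferential rate Free applies instead.
Duty = €687,021.48 × 0% = €0.00.
Line 2 (0180.82, Narica, 3,336 m², €123,899.04):
Base rate for 0180.82 is €2.48/m².
Duty = 3,336 × €2.48 = €8,273.28.
Line 3 (9165.27, Eriar, 453 units, €20,462.01):
Base rate for 9165.27 is 14%.
The additional-duty order on 9165.27 targets Meresta, not Eriar; it does not apply.
Duty = €20,462.01 × 14% = €2,864.68.
Line 4 (8966.93, Bralius, 2,529 kg, €225,561.51):
Base rate for 8966.93 is €5.82/kg.
Origin Bralius is the FTA partner but 8966.93 is not on the preference list; base rate stands.
Duty = 2,529 × €5.82 = €14,718.78.
Total = €0.00 + €8,273.28 + €2,864.68 + €14,718.78 = €25,856.74.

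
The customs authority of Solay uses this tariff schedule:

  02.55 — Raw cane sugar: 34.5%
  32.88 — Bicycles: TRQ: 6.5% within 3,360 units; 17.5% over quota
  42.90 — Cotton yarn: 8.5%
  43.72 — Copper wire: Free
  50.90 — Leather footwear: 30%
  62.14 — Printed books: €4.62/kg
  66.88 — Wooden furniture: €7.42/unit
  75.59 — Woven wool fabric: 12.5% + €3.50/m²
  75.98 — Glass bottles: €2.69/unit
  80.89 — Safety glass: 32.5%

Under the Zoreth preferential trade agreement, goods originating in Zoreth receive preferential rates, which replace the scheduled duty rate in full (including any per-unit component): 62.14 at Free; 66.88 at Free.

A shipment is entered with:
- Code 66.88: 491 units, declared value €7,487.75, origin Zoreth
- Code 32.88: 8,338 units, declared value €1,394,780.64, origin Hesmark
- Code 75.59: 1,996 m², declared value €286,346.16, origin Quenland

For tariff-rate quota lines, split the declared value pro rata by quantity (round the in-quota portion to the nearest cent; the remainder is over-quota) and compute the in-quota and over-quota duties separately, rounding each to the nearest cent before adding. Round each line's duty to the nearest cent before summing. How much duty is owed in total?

Line 1 (66.88, Zoreth, 491 units, €7,487.75):
Base rate for 66.88 is €7.42/unit.
Origin Zoreth qualifies under the Solay–Zoreth agreement and 66.88 is covered: preferential rate Free applies instead.
Duty = €7,487.75 × 0% = €0.00.
Line 2 (32.88, Hesmark, 8,338 units, €1,394,780.64):
Code 32.88 is under a tariff-rate quota (threshold 3,360 units). In-quota: 3,360 units at 6.5%; over-quota: 4,978 units at 17.5%.
Pro-rata value split: in-quota = €1,394,780.64 × 3,360/8,338 = €562,060.80; over-quota = €1,394,780.64 − €562,060.80 = €832,719.84.
In-quota duty = €562,060.80 × 6.5% = €36,533.95. Over-quota duty = €832,719.84 × 17.5% = €145,725.97.
Line duty = €36,533.95 + €145,725.97 = €182,259.92.
Line 3 (75.59, Quenland, 1,996 m², €286,346.16):
Base rate for 75.59 is 12.5% + €3.50/m².
Duty = €286,346.16 × 12.5% + 1,996 × €3.50 = €42,779.27.
Total = €0.00 + €182,259.92 + €42,779.27 = €225,039.19.

€225,039.19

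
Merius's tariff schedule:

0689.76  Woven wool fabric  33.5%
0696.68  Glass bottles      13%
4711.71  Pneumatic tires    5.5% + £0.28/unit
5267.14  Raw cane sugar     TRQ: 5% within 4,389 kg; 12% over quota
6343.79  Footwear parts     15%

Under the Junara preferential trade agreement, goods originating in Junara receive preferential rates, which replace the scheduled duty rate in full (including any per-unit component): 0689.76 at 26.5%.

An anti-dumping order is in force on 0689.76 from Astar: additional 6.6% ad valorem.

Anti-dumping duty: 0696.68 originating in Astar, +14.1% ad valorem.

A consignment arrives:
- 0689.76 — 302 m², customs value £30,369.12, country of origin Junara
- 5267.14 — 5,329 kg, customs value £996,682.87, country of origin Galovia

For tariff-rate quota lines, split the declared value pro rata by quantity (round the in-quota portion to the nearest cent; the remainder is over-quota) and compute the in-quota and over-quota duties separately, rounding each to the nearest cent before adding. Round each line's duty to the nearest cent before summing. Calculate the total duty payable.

Line 1 (0689.76, Junara, 302 m², £30,369.12):
Base rate for 0689.76 is 33.5%.
Origin Junara qualifies under the Merius–Junara agreement and 0689.76 is covered: preferential rate 26.5% applies instead.
The additional-duty order on 0689.76 targets Astar, not Junara; it does not apply.
Duty = £30,369.12 × 26.5% = £8,047.82.
Line 2 (5267.14, Galovia, 5,329 kg, £996,682.87):
Code 5267.14 is under a tariff-rate quota (threshold 4,389 kg). In-quota: 4,389 kg at 5%; over-quota: 940 kg at 12%.
Pro-rata value split: in-quota = £996,682.87 × 4,389/5,329 = £820,874.67; over-quota = £996,682.87 − £820,874.67 = £175,808.20.
In-quota duty = £820,874.67 × 5% = £41,043.73. Over-quota duty = £175,808.20 × 12% = £21,096.98.
Line duty = £41,043.73 + £21,096.98 = £62,140.71.
Total = £8,047.82 + £62,140.71 = £70,188.53.

£70,188.53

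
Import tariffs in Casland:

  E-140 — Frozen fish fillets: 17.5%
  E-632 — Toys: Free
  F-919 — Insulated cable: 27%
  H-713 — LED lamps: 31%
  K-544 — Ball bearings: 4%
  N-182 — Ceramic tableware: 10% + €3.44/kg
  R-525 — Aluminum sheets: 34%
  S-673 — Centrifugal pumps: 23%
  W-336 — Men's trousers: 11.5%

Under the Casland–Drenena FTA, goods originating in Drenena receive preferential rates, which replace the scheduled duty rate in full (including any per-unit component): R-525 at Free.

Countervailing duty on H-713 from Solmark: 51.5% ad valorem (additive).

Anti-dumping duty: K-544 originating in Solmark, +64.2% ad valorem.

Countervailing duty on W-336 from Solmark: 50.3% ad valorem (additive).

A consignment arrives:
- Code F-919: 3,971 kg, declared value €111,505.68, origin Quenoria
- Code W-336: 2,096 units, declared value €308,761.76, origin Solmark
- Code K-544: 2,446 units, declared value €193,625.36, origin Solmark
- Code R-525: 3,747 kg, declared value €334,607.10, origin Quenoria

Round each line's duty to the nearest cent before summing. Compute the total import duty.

Line 1 (F-919, Quenoria, 3,971 kg, €111,505.68):
Base rate for F-919 is 27%.
Duty = €111,505.68 × 27% = €30,106.53.
Line 2 (W-336, Solmark, 2,096 units, €308,761.76):
Base rate for W-336 is 11.5%.
Additional duty on W-336 from Solmark: +50.3%. Applied ad valorem rate: 11.5% + 50.3% = 61.8%.
Duty = €308,761.76 × 61.8% = €190,814.77.
Line 3 (K-544, Solmark, 2,446 units, €193,625.36):
Base rate for K-544 is 4%.
Additional duty on K-544 from Solmark: +64.2%. Applied ad valorem rate: 4% + 64.2% = 68.2%.
Duty = €193,625.36 × 68.2% = €132,052.50.
Line 4 (R-525, Quenoria, 3,747 kg, €334,607.10):
Base rate for R-525 is 34%.
R-525 has an FTA preferential rate, but origin Quenoria is not Drenena; base rate stands.
Duty = €334,607.10 × 34% = €113,766.41.
Total = €30,106.53 + €190,814.77 + €132,052.50 + €113,766.41 = €466,740.21.

€466,740.21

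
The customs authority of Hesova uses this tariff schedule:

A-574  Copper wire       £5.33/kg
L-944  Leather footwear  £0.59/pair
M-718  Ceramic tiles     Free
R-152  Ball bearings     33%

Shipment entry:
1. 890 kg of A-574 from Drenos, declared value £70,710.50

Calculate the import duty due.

Line 1 (A-574, Drenos, 890 kg, £70,710.50):
Base rate for A-574 is £5.33/kg.
Duty = 890 × £5.33 = £4,743.70.

£4,743.70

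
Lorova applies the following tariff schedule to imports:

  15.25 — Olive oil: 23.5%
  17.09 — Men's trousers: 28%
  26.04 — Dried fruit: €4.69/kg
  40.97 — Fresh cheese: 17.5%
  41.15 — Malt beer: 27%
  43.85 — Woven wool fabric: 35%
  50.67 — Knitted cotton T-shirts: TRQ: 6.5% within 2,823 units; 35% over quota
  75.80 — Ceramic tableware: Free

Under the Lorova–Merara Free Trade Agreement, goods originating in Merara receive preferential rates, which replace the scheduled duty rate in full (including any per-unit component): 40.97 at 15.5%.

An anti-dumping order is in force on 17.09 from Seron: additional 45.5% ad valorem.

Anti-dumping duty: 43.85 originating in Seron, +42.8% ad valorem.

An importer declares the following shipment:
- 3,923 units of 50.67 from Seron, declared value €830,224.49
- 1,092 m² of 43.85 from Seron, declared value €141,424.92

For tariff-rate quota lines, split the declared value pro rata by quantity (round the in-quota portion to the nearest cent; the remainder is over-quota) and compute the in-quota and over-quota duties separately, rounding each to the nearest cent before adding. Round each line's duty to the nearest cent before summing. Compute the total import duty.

Line 1 (50.67, Seron, 3,923 units, €830,224.49):
Code 50.67 is under a tariff-rate quota (threshold 2,823 units). In-quota: 2,823 units at 6.5%; over-quota: 1,100 units at 35%.
Pro-rata value split: in-quota = €830,224.49 × 2,823/3,923 = €597,431.49; over-quota = €830,224.49 − €597,431.49 = €232,793.00.
In-quota duty = €597,431.49 × 6.5% = €38,833.05. Over-quota duty = €232,793.00 × 35% = €81,477.55.
Line duty = €38,833.05 + €81,477.55 = €120,310.60.
Line 2 (43.85, Seron, 1,092 m², €141,424.92):
Base rate for 43.85 is 35%.
Additional duty on 43.85 from Seron: +42.8%. Applied ad valorem rate: 35% + 42.8% = 77.8%.
Duty = €141,424.92 × 77.8% = €110,028.59.
Total = €120,310.60 + €110,028.59 = €230,339.19.

€230,339.19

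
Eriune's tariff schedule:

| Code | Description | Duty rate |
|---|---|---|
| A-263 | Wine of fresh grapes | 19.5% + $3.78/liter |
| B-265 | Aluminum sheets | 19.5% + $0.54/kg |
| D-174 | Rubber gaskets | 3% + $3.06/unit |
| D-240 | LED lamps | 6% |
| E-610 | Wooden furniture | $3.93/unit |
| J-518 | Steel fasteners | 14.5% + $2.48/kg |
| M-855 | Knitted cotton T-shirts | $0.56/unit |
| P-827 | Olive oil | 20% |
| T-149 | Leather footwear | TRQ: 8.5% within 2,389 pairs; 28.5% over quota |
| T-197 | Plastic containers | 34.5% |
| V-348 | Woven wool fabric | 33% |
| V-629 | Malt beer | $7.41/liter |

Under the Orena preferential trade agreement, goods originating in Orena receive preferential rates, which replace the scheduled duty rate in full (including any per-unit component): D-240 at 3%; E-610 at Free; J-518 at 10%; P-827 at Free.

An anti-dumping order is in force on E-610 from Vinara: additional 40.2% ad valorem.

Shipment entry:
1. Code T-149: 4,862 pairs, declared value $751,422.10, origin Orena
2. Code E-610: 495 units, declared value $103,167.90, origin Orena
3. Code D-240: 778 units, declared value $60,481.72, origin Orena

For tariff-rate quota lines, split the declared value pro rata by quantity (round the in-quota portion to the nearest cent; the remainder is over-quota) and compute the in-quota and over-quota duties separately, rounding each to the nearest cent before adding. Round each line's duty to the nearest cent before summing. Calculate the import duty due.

$142,125.76

Line 1 (T-149, Orena, 4,862 pairs, $751,422.10):
Code T-149 is under a tariff-rate quota (threshold 2,389 pairs). In-quota: 2,389 pairs at 8.5%; over-quota: 2,473 pairs at 28.5%.
Pro-rata value split: in-quota = $751,422.10 × 2,389/4,862 = $369,219.95; over-quota = $751,422.10 − $369,219.95 = $382,202.15.
In-quota duty = $369,219.95 × 8.5% = $31,383.70. Over-quota duty = $382,202.15 × 28.5% = $108,927.61.
Line duty = $31,383.70 + $108,927.61 = $140,311.31.
Line 2 (E-610, Orena, 495 units, $103,167.90):
Base rate for E-610 is $3.93/unit.
Origin Orena qualifies under the Eriune–Orena agreement and E-610 is covered: preferential rate Free applies instead.
The additional-duty order on E-610 targets Vinara, not Orena; it does not apply.
Duty = $103,167.90 × 0% = $0.00.
Line 3 (D-240, Orena, 778 units, $60,481.72):
Base rate for D-240 is 6%.
Origin Orena qualifies under the Eriune–Orena agreement and D-240 is covered: preferential rate 3% applies instead.
Duty = $60,481.72 × 3% = $1,814.45.
Total = $140,311.31 + $0.00 + $1,814.45 = $142,125.76.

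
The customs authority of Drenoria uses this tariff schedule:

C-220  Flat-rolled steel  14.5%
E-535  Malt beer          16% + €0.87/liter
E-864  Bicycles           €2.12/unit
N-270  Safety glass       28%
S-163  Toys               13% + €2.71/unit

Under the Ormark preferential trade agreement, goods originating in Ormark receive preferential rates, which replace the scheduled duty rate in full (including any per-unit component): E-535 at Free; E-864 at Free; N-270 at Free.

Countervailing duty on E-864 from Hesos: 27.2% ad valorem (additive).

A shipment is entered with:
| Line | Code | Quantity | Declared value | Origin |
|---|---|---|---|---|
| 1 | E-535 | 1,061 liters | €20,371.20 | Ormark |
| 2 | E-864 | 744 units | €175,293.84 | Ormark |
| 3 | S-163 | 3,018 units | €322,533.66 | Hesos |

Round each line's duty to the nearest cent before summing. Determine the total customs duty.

Line 1 (E-535, Ormark, 1,061 liters, €20,371.20):
Base rate for E-535 is 16% + €0.87/liter.
Origin Ormark qualifies under the Drenoria–Ormark agreement and E-535 is covered: preferential rate Free applies instead.
Duty = €20,371.20 × 0% = €0.00.
Line 2 (E-864, Ormark, 744 units, €175,293.84):
Base rate for E-864 is €2.12/unit.
Origin Ormark qualifies under the Drenoria–Ormark agreement and E-864 is covered: preferential rate Free applies instead.
The additional-duty order on E-864 targets Hesos, not Ormark; it does not apply.
Duty = €175,293.84 × 0% = €0.00.
Line 3 (S-163, Hesos, 3,018 units, €322,533.66):
Base rate for S-163 is 13% + €2.71/unit.
Duty = €322,533.66 × 13% + 3,018 × €2.71 = €50,108.16.
Total = €0.00 + €0.00 + €50,108.16 = €50,108.16.

€50,108.16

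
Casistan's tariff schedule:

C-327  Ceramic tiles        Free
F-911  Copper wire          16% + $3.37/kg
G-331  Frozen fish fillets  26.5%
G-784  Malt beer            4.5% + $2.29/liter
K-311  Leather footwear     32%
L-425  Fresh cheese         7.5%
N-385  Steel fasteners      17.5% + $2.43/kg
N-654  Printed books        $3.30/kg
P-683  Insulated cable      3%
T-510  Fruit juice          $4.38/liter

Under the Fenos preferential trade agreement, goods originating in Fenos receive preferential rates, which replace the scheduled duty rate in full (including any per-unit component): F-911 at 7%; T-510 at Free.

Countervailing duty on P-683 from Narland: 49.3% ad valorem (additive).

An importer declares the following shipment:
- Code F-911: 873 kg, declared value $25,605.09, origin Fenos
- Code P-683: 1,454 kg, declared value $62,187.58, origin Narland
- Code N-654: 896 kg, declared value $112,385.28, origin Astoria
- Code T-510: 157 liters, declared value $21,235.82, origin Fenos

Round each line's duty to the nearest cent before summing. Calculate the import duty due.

$37,273.26

Line 1 (F-911, Fenos, 873 kg, $25,605.09):
Base rate for F-911 is 16% + $3.37/kg.
Origin Fenos qualifies under the Casistan–Fenos agreement and F-911 is covered: preferential rate 7% applies instead.
Duty = $25,605.09 × 7% = $1,792.36.
Line 2 (P-683, Narland, 1,454 kg, $62,187.58):
Base rate for P-683 is 3%.
Additional duty on P-683 from Narland: +49.3%. Applied ad valorem rate: 3% + 49.3% = 52.3%.
Duty = $62,187.58 × 52.3% = $32,524.10.
Line 3 (N-654, Astoria, 896 kg, $112,385.28):
Base rate for N-654 is $3.30/kg.
Duty = 896 × $3.30 = $2,956.80.
Line 4 (T-510, Fenos, 157 liters, $21,235.82):
Base rate for T-510 is $4.38/liter.
Origin Fenos qualifies under the Casistan–Fenos agreement and T-510 is covered: preferential rate Free applies instead.
Duty = $21,235.82 × 0% = $0.00.
Total = $1,792.36 + $32,524.10 + $2,956.80 + $0.00 = $37,273.26.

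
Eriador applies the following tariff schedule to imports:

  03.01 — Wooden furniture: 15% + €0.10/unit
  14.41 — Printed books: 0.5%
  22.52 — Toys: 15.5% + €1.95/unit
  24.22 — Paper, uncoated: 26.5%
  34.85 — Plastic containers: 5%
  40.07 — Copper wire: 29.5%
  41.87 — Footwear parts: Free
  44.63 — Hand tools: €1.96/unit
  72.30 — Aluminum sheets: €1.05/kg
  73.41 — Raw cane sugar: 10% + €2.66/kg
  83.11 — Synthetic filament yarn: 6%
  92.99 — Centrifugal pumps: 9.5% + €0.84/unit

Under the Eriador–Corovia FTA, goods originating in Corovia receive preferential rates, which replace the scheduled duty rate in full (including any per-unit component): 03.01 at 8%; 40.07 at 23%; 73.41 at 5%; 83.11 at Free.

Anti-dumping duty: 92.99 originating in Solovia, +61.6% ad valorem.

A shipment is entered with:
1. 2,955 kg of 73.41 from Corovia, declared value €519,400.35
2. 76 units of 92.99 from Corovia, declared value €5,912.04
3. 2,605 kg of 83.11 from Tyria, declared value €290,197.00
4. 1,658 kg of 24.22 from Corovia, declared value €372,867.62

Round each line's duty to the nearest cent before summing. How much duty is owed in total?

Line 1 (73.41, Corovia, 2,955 kg, €519,400.35):
Base rate for 73.41 is 10% + €2.66/kg.
Origin Corovia qualifies under the Eriador–Corovia agreement and 73.41 is covered: preferential rate 5% applies instead.
Duty = €519,400.35 × 5% = €25,970.02.
Line 2 (92.99, Corovia, 76 units, €5,912.04):
Base rate for 92.99 is 9.5% + €0.84/unit.
Origin Corovia is the FTA partner but 92.99 is not on the preference list; base rate stands.
The additional-duty order on 92.99 targets Solovia, not Corovia; it does not apply.
Duty = €5,912.04 × 9.5% + 76 × €0.84 = €625.48.
Line 3 (83.11, Tyria, 2,605 kg, €290,197.00):
Base rate for 83.11 is 6%.
83.11 has an FTA preferential rate, but origin Tyria is not Corovia; base rate stands.
Duty = €290,197.00 × 6% = €17,411.82.
Line 4 (24.22, Corovia, 1,658 kg, €372,867.62):
Base rate for 24.22 is 26.5%.
Origin Corovia is the FTA partner but 24.22 is not on the preference list; base rate stands.
Duty = €372,867.62 × 26.5% = €98,809.92.
Total = €25,970.02 + €625.48 + €17,411.82 + €98,809.92 = €142,817.24.

€142,817.24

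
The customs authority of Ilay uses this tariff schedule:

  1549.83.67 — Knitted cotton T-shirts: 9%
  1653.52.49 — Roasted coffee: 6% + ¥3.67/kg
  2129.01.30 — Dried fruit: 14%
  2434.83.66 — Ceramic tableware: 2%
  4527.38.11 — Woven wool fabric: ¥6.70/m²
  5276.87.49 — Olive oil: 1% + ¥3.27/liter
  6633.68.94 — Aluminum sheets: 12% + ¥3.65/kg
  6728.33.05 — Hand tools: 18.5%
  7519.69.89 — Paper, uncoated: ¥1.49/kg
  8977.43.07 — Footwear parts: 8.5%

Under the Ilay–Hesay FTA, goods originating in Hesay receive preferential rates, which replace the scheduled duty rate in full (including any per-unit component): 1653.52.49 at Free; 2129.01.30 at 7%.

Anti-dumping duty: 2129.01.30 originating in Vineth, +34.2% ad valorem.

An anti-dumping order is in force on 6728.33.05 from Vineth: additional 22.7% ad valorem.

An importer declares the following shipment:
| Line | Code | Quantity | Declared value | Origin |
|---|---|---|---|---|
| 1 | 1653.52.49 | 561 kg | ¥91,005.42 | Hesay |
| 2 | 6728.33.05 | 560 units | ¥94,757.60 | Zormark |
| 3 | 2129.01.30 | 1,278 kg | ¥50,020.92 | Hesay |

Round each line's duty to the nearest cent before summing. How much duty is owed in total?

Line 1 (1653.52.49, Hesay, 561 kg, ¥91,005.42):
Base rate for 1653.52.49 is 6% + ¥3.67/kg.
Origin Hesay qualifies under the Ilay–Hesay agreement and 1653.52.49 is covered: preferential rate Free applies instead.
Duty = ¥91,005.42 × 0% = ¥0.00.
Line 2 (6728.33.05, Zormark, 560 units, ¥94,757.60):
Base rate for 6728.33.05 is 18.5%.
The additional-duty order on 6728.33.05 targets Vineth, not Zormark; it does not apply.
Duty = ¥94,757.60 × 18.5% = ¥17,530.16.
Line 3 (2129.01.30, Hesay, 1,278 kg, ¥50,020.92):
Base rate for 2129.01.30 is 14%.
Origin Hesay qualifies under the Ilay–Hesay agreement and 2129.01.30 is covered: preferential rate 7% applies instead.
The additional-duty order on 2129.01.30 targets Vineth, not Hesay; it does not apply.
Duty = ¥50,020.92 × 7% = ¥3,501.46.
Total = ¥0.00 + ¥17,530.16 + ¥3,501.46 = ¥21,031.62.

¥21,031.62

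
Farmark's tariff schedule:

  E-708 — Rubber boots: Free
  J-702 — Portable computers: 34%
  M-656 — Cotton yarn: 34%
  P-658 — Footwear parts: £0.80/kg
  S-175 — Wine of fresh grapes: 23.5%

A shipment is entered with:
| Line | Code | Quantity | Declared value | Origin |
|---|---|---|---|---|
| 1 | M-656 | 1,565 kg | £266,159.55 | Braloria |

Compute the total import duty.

£90,494.25

Line 1 (M-656, Braloria, 1,565 kg, £266,159.55):
Base rate for M-656 is 34%.
Duty = £266,159.55 × 34% = £90,494.25.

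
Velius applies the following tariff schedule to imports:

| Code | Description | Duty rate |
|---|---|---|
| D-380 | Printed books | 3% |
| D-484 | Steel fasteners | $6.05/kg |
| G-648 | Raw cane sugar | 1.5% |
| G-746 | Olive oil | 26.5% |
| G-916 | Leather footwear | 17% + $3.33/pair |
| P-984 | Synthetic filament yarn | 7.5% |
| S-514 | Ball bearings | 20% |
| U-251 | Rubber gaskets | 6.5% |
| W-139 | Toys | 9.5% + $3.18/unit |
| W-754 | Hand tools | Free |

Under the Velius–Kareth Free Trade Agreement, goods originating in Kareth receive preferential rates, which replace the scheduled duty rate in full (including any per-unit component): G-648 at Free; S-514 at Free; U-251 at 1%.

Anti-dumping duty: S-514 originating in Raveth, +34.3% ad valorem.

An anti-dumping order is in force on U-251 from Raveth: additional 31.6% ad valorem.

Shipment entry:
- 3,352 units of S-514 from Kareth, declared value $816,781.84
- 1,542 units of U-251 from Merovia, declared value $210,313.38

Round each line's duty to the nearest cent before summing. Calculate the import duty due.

$13,670.37

Line 1 (S-514, Kareth, 3,352 units, $816,781.84):
Base rate for S-514 is 20%.
Origin Kareth qualifies under the Velius–Kareth agreement and S-514 is covered: preferential rate Free applies instead.
The additional-duty order on S-514 targets Raveth, not Kareth; it does not apply.
Duty = $816,781.84 × 0% = $0.00.
Line 2 (U-251, Merovia, 1,542 units, $210,313.38):
Base rate for U-251 is 6.5%.
U-251 has an FTA preferential rate, but origin Merovia is not Kareth; base rate stands.
The additional-duty order on U-251 targets Raveth, not Merovia; it does not apply.
Duty = $210,313.38 × 6.5% = $13,670.37.
Total = $0.00 + $13,670.37 = $13,670.37.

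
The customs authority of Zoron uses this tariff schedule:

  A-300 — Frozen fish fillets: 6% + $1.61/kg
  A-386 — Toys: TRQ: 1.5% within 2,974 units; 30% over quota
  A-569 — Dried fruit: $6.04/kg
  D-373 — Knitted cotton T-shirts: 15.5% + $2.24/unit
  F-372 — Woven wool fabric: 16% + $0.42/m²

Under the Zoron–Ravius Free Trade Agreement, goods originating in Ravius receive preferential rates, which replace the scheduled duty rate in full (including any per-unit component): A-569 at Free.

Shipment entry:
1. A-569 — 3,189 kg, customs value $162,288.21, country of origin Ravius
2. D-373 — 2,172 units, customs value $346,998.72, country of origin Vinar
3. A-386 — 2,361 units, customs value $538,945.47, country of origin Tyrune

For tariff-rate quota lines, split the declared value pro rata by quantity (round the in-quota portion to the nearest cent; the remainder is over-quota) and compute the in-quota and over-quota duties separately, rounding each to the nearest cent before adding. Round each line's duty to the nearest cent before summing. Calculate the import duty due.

Line 1 (A-569, Ravius, 3,189 kg, $162,288.21):
Base rate for A-569 is $6.04/kg.
Origin Ravius qualifies under the Zoron–Ravius agreement and A-569 is covered: preferential rate Free applies instead.
Duty = $162,288.21 × 0% = $0.00.
Line 2 (D-373, Vinar, 2,172 units, $346,998.72):
Base rate for D-373 is 15.5% + $2.24/unit.
Duty = $346,998.72 × 15.5% + 2,172 × $2.24 = $58,650.08.
Line 3 (A-386, Tyrune, 2,361 units, $538,945.47):
Code A-386 is under a tariff-rate quota (threshold 2,974 units). Quantity 2,361 units is within the quota, so the in-quota rate 1.5% applies to the full value.
Duty = $538,945.47 × 1.5% = $8,084.18.
Total = $0.00 + $58,650.08 + $8,084.18 = $66,734.26.

$66,734.26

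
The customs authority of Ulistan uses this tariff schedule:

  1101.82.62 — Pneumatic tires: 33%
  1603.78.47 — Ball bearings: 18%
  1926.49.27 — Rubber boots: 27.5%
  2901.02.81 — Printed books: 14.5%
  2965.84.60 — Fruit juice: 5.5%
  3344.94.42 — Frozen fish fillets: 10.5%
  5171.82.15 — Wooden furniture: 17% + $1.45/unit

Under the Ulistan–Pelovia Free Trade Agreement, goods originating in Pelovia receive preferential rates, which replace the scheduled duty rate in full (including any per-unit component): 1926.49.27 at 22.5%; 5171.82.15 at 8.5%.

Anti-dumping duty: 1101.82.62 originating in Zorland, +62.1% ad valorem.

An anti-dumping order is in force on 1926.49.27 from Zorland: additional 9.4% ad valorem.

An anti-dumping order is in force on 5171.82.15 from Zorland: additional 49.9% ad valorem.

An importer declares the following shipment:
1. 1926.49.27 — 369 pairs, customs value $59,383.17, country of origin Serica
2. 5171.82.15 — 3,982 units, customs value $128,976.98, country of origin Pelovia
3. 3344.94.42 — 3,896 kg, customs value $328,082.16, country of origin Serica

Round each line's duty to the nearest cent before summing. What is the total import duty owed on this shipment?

$61,742.04

Line 1 (1926.49.27, Serica, 369 pairs, $59,383.17):
Base rate for 1926.49.27 is 27.5%.
1926.49.27 has an FTA preferential rate, but origin Serica is not Pelovia; base rate stands.
The additional-duty order on 1926.49.27 targets Zorland, not Serica; it does not apply.
Duty = $59,383.17 × 27.5% = $16,330.37.
Line 2 (5171.82.15, Pelovia, 3,982 units, $128,976.98):
Base rate for 5171.82.15 is 17% + $1.45/unit.
Origin Pelovia qualifies under the Ulistan–Pelovia agreement and 5171.82.15 is covered: preferential rate 8.5% applies instead.
The additional-duty order on 5171.82.15 targets Zorland, not Pelovia; it does not apply.
Duty = $128,976.98 × 8.5% = $10,963.04.
Line 3 (3344.94.42, Serica, 3,896 kg, $328,082.16):
Base rate for 3344.94.42 is 10.5%.
Duty = $328,082.16 × 10.5% = $34,448.63.
Total = $16,330.37 + $10,963.04 + $34,448.63 = $61,742.04.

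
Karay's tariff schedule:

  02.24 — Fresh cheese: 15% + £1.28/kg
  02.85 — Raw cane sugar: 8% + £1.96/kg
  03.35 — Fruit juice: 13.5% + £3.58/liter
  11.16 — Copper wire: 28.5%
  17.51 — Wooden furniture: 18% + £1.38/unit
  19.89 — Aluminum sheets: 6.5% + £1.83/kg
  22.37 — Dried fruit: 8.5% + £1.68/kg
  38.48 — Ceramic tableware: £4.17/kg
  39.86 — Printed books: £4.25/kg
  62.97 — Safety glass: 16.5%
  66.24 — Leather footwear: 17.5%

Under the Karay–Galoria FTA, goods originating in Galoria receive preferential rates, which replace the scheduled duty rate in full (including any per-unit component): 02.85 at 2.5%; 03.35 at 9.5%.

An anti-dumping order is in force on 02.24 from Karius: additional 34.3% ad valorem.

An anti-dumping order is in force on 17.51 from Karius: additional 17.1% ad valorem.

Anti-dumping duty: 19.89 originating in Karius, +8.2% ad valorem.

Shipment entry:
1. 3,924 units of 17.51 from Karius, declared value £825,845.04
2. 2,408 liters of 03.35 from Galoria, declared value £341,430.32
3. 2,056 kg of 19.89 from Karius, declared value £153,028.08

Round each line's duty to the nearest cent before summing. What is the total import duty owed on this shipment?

Line 1 (17.51, Karius, 3,924 units, £825,845.04):
Base rate for 17.51 is 18% + £1.38/unit.
Additional duty on 17.51 from Karius: +17.1%. Applied ad valorem rate: 18% + 17.1% = 35.1%.
Duty = £825,845.04 × 35.1% + 3,924 × £1.38 = £295,286.73.
Line 2 (03.35, Galoria, 2,408 liters, £341,430.32):
Base rate for 03.35 is 13.5% + £3.58/liter.
Origin Galoria qualifies under the Karay–Galoria agreement and 03.35 is covered: preferential rate 9.5% applies instead.
Duty = £341,430.32 × 9.5% = £32,435.88.
Line 3 (19.89, Karius, 2,056 kg, £153,028.08):
Base rate for 19.89 is 6.5% + £1.83/kg.
Additional duty on 19.89 from Karius: +8.2%. Applied ad valorem rate: 6.5% + 8.2% = 14.7%.
Duty = £153,028.08 × 14.7% + 2,056 × £1.83 = £26,257.61.
Total = £295,286.73 + £32,435.88 + £26,257.61 = £353,980.22.

£353,980.22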